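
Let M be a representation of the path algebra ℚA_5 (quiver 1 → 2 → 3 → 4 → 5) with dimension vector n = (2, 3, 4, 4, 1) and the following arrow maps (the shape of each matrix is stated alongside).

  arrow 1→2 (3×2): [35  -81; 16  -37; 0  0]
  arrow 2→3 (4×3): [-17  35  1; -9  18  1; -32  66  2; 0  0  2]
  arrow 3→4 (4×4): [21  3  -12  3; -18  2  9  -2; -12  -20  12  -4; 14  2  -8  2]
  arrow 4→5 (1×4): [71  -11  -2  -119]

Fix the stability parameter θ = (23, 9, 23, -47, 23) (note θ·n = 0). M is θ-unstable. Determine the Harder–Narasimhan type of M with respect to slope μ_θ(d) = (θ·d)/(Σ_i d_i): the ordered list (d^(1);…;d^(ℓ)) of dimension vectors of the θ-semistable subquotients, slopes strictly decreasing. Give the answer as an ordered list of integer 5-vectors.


Interval decomposition of M: I[1,3], I[1,5], I[2,4], I[3,3], I[4,4]^2.
HN type (ℓ=5): μ^(1)=23; μ^(2)=16; μ^(3)=2; μ^(4)=-5; μ^(5)=-47

((0, 0, 2, 0, 1); (1, 1, 0, 0, 0); (1, 1, 1, 1, 0); (0, 1, 1, 1, 0); (0, 0, 0, 2, 0))


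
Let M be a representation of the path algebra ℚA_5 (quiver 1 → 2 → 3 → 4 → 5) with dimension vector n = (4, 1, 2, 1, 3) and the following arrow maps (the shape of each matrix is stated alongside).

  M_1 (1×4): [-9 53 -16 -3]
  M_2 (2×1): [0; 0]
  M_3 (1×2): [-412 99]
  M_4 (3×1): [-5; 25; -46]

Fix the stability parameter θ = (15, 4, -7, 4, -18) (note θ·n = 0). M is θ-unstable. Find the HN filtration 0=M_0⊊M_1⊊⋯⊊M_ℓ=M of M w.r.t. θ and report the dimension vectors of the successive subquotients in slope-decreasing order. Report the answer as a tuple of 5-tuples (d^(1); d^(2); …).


Via rank(M_{q-1}∘⋯∘M_p): M ≅ I[1,1]^3, I[1,2], I[3,3], I[3,5], I[5,5]^2.
μ_θ-semistable layers: μ^(1)=15; μ^(2)=19/2; μ^(3)=-7; μ^(4)=-18

((3, 0, 0, 0, 0); (1, 1, 0, 0, 0); (0, 0, 2, 1, 1); (0, 0, 0, 0, 2))


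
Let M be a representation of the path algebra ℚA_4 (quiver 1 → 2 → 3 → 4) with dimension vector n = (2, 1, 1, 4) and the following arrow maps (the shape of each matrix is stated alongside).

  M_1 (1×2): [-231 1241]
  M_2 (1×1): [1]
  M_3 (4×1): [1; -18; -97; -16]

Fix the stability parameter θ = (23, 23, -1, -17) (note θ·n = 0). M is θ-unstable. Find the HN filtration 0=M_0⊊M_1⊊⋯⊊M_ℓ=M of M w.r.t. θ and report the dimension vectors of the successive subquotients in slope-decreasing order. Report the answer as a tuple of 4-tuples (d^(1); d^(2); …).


Interval decomposition of M: I[1,1], I[1,4], I[4,4]^3.
HN type (ℓ=3): μ^(1)=23; μ^(2)=7; μ^(3)=-17

((1, 0, 0, 0); (1, 1, 1, 1); (0, 0, 0, 3))


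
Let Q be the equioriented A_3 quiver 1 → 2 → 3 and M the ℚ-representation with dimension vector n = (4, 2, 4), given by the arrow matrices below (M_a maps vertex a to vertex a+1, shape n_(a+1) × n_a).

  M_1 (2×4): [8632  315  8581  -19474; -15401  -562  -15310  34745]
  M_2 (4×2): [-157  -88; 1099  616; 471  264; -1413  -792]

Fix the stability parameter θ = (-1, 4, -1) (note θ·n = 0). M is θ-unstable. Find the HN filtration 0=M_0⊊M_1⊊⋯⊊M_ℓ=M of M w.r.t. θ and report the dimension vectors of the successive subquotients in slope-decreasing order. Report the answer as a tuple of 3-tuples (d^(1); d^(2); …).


Interval decomposition of M: I[1,1]^2, I[1,2], I[1,3], I[3,3]^3.
HN type (ℓ=3): μ^(1)=4; μ^(2)=3/2; μ^(3)=-1

((0, 1, 0); (0, 1, 1); (4, 0, 3))


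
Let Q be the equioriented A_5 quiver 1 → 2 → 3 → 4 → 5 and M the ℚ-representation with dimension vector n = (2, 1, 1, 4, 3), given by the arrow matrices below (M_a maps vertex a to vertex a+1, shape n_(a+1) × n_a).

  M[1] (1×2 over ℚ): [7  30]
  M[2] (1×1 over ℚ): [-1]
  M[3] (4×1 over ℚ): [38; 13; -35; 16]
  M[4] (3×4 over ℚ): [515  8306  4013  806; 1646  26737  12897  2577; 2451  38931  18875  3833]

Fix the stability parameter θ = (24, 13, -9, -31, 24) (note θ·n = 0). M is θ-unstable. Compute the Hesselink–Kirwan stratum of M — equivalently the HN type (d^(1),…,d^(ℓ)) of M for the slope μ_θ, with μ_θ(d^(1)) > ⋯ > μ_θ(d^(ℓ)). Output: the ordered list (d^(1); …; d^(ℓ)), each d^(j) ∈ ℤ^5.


Via rank(M_{q-1}∘⋯∘M_p): M ≅ I[1,1], I[1,5], I[4,4], I[4,5]^2.
μ_θ-semistable layers: μ^(1)=24; μ^(2)=-3/4; μ^(3)=-31

((1, 0, 0, 0, 3); (1, 1, 1, 1, 0); (0, 0, 0, 3, 0))


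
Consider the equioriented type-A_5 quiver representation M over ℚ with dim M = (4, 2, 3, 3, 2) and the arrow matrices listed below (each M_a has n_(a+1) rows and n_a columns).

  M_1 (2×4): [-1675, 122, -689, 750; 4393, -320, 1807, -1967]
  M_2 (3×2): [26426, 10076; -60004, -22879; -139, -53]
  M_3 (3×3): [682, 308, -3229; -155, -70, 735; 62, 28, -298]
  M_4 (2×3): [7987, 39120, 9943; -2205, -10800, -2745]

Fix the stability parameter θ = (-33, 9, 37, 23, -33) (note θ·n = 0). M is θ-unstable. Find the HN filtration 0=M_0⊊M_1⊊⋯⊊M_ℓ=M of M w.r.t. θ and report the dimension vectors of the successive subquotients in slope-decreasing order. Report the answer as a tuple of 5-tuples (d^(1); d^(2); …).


Interval decomposition of M: I[1,1]^2, I[1,3], I[1,5], I[3,4], I[4,4], I[5,5].
HN type (ℓ=5): μ^(1)=37; μ^(2)=30; μ^(3)=23; μ^(4)=9; μ^(5)=-33

((0, 0, 1, 0, 0); (0, 0, 1, 1, 0); (0, 0, 0, 1, 0); (0, 2, 1, 1, 1); (4, 0, 0, 0, 1))


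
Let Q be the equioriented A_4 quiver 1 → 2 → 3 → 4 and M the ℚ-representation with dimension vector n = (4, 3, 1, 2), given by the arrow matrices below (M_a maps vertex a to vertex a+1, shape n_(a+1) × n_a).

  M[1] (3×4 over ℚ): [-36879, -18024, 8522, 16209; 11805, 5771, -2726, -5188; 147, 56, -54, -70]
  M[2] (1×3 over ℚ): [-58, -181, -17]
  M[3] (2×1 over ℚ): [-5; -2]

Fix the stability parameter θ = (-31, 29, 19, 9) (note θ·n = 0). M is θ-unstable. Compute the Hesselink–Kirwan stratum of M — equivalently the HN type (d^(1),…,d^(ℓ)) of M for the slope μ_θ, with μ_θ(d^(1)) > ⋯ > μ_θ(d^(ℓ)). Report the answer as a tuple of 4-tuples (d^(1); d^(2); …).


Barcode: M ≅ I[1,1], I[1,2]^2, I[1,4], I[4,4]. HN layers by μ_θ (4 steps, strictly decreasing):
  μ^(1)=29; μ^(2)=19; μ^(3)=9; μ^(4)=-31

((0, 2, 0, 0); (0, 1, 1, 1); (0, 0, 0, 1); (4, 0, 0, 0))


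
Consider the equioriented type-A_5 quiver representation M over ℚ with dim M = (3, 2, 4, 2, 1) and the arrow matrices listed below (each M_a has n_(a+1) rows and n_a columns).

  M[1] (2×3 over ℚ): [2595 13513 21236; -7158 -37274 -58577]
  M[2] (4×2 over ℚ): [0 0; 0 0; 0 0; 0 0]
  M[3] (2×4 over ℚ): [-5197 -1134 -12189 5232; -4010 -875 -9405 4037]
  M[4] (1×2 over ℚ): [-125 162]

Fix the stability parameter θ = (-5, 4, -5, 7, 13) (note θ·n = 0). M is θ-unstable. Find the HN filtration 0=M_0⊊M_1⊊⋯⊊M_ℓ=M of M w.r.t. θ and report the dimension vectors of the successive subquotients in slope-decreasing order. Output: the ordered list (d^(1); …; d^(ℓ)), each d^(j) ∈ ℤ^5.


Interval decomposition of M: I[1,1], I[1,2]^2, I[3,3]^2, I[3,4], I[3,5].
HN type (ℓ=4): μ^(1)=13; μ^(2)=7; μ^(3)=4; μ^(4)=-5

((0, 0, 0, 0, 1); (0, 0, 0, 2, 0); (0, 2, 0, 0, 0); (3, 0, 4, 0, 0))


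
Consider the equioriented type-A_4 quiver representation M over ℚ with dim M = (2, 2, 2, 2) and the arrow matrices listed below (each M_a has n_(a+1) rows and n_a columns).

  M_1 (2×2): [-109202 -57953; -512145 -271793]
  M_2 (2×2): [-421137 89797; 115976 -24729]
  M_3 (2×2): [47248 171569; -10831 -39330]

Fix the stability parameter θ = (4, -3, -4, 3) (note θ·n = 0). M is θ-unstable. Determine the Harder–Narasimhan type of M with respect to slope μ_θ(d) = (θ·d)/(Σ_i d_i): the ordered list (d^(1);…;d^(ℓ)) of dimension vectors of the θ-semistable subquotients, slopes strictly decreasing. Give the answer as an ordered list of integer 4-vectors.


Interval decomposition of M: I[1,4]^2.
HN type (ℓ=2): μ^(1)=3; μ^(2)=-1

((0, 0, 0, 2); (2, 2, 2, 0))


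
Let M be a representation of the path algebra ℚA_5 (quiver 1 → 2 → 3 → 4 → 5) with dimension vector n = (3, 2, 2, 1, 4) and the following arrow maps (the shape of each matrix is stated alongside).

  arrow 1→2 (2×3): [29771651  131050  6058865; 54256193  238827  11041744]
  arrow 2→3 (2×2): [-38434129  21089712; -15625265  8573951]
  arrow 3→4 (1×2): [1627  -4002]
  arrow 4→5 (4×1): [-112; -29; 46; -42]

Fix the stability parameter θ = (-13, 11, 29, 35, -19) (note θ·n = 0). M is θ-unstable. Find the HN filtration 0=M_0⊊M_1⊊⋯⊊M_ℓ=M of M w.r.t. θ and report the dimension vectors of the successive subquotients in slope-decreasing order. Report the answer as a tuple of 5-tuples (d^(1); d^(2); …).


Interval decomposition of M: I[1,1], I[1,3], I[1,5], I[5,5]^3.
HN type (ℓ=5): μ^(1)=29; μ^(2)=15; μ^(3)=11; μ^(4)=-13; μ^(5)=-19

((0, 0, 1, 0, 0); (0, 0, 1, 1, 1); (0, 2, 0, 0, 0); (3, 0, 0, 0, 0); (0, 0, 0, 0, 3))


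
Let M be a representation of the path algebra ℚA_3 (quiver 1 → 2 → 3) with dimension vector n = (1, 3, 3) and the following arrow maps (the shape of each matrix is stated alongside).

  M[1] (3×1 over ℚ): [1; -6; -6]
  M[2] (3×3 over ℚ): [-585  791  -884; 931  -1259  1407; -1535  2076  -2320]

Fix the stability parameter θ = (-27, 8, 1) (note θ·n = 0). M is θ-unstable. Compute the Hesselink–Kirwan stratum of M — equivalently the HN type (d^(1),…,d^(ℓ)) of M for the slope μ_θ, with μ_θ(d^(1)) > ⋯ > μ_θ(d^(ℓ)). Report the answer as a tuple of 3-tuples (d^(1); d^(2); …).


Interval decomposition of M: I[1,3], I[2,3]^2.
HN type (ℓ=2): μ^(1)=9/2; μ^(2)=-27

((0, 3, 3); (1, 0, 0))


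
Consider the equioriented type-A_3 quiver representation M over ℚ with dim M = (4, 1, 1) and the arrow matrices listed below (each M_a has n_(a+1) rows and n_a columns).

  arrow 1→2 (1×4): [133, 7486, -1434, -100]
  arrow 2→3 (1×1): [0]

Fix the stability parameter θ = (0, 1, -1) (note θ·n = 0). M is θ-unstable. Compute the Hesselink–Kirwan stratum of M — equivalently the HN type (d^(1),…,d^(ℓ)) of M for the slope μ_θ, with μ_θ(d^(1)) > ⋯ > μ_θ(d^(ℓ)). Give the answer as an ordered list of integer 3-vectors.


Interval decomposition of M: I[1,1]^3, I[1,2], I[3,3].
HN type (ℓ=3): μ^(1)=1; μ^(2)=0; μ^(3)=-1

((0, 1, 0); (4, 0, 0); (0, 0, 1))


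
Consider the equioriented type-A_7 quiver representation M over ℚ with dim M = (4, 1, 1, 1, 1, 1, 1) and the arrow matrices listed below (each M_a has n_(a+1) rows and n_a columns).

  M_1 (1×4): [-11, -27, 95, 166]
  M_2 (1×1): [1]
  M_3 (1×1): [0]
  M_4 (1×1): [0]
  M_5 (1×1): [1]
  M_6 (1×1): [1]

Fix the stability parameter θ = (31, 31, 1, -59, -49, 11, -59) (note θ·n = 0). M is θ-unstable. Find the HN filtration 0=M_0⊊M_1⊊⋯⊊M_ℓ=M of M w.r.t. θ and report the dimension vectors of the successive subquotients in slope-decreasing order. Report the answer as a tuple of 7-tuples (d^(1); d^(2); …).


Via rank(M_{q-1}∘⋯∘M_p): M ≅ I[1,1]^3, I[1,3], I[4,4], I[5,7].
μ_θ-semistable layers: μ^(1)=31; μ^(2)=21; μ^(3)=-24; μ^(4)=-49; μ^(5)=-59

((3, 0, 0, 0, 0, 0, 0); (1, 1, 1, 0, 0, 0, 0); (0, 0, 0, 0, 0, 1, 1); (0, 0, 0, 0, 1, 0, 0); (0, 0, 0, 1, 0, 0, 0))


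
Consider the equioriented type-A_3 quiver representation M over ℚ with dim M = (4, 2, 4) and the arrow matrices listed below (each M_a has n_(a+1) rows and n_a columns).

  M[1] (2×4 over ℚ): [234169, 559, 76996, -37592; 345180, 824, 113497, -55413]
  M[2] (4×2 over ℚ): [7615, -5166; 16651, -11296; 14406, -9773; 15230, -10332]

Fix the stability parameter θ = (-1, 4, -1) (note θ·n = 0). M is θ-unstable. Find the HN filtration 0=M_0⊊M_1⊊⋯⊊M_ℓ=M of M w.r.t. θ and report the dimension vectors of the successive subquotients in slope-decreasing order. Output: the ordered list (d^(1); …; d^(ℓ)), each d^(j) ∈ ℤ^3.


Barcode: M ≅ I[1,1]^2, I[1,3]^2, I[3,3]^2. HN layers by μ_θ (2 steps, strictly decreasing):
  μ^(1)=3/2; μ^(2)=-1

((0, 2, 2); (4, 0, 2))


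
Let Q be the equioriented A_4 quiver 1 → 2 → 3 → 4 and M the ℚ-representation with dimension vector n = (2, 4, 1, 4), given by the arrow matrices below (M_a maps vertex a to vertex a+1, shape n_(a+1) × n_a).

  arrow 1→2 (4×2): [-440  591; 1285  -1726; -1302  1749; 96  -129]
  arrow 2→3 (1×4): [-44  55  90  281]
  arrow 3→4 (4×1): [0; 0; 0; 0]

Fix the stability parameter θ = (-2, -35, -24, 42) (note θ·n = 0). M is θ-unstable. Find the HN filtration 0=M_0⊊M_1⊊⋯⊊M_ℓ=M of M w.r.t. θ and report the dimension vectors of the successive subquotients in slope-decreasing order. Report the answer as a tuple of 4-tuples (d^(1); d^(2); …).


Interval decomposition of M: I[1,2], I[1,3], I[2,2]^2, I[4,4]^4.
HN type (ℓ=4): μ^(1)=42; μ^(2)=-37/2; μ^(3)=-61/3; μ^(4)=-35

((0, 0, 0, 4); (1, 1, 0, 0); (1, 1, 1, 0); (0, 2, 0, 0))


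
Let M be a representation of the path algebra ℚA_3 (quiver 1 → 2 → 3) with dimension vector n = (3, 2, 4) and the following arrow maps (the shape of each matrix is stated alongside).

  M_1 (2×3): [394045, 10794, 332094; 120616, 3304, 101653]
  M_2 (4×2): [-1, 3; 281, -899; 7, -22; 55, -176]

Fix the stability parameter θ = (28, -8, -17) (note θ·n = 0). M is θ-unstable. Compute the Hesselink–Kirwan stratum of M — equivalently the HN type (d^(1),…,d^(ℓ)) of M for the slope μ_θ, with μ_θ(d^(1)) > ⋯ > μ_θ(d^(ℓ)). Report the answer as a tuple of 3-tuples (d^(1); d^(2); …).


Barcode: M ≅ I[1,1], I[1,3]^2, I[3,3]^2. HN layers by μ_θ (3 steps, strictly decreasing):
  μ^(1)=28; μ^(2)=1; μ^(3)=-17

((1, 0, 0); (2, 2, 2); (0, 0, 2))


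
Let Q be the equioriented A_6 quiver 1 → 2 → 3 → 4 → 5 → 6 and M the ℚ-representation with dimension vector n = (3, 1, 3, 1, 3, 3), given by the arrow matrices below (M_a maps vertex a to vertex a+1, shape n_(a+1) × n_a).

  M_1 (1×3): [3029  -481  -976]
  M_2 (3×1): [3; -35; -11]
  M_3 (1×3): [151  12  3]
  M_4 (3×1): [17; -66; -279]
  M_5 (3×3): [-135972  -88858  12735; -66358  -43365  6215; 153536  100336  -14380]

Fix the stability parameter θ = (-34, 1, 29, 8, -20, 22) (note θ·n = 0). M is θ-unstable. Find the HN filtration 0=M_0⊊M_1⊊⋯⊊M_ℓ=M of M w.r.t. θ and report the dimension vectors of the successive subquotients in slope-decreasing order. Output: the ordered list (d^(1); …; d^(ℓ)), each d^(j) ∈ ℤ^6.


Via rank(M_{q-1}∘⋯∘M_p): M ≅ I[1,1]^2, I[1,3], I[3,3], I[3,6], I[5,5], I[5,6], I[6,6].
μ_θ-semistable layers: μ^(1)=29; μ^(2)=22; μ^(3)=17/3; μ^(4)=1; μ^(5)=-20; μ^(6)=-34

((0, 0, 2, 0, 0, 0); (0, 0, 0, 0, 0, 3); (0, 0, 1, 1, 1, 0); (0, 1, 0, 0, 0, 0); (0, 0, 0, 0, 2, 0); (3, 0, 0, 0, 0, 0))


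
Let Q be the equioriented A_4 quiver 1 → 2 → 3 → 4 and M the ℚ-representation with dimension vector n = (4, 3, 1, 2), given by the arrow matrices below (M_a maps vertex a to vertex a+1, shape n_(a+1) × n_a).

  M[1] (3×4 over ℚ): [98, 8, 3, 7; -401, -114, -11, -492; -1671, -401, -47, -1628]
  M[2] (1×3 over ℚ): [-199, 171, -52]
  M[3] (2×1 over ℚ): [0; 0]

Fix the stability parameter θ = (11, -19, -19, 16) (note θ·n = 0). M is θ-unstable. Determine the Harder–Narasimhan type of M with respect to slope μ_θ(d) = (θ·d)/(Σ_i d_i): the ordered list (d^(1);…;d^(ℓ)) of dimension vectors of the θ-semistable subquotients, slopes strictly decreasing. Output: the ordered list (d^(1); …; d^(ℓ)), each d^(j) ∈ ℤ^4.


Barcode: M ≅ I[1,1], I[1,2]^2, I[1,3], I[4,4]^2. HN layers by μ_θ (4 steps, strictly decreasing):
  μ^(1)=16; μ^(2)=11; μ^(3)=-4; μ^(4)=-9

((0, 0, 0, 2); (1, 0, 0, 0); (2, 2, 0, 0); (1, 1, 1, 0))


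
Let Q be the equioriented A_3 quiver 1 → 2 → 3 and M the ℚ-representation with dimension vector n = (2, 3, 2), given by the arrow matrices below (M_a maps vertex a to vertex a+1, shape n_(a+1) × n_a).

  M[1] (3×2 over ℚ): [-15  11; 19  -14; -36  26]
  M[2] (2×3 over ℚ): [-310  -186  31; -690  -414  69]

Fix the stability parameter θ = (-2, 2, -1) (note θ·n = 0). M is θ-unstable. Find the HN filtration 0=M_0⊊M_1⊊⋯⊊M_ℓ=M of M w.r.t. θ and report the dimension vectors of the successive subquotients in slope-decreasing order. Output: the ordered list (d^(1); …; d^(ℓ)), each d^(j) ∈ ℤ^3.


Interval decomposition of M: I[1,2]^2, I[2,3], I[3,3].
HN type (ℓ=4): μ^(1)=2; μ^(2)=1/2; μ^(3)=-1; μ^(4)=-2

((0, 2, 0); (0, 1, 1); (0, 0, 1); (2, 0, 0))


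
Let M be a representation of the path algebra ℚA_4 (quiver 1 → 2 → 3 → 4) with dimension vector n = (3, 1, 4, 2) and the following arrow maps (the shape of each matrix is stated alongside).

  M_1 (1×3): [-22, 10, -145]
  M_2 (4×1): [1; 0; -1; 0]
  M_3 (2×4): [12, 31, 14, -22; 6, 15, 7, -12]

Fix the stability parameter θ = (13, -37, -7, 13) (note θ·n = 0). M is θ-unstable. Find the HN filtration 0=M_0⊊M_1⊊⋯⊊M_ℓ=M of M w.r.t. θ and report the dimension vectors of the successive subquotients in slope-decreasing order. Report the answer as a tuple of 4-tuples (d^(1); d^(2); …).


Barcode: M ≅ I[1,1]^2, I[1,4], I[3,3]^2, I[3,4]. HN layers by μ_θ (3 steps, strictly decreasing):
  μ^(1)=13; μ^(2)=-7; μ^(3)=-12

((2, 0, 0, 2); (0, 0, 4, 0); (1, 1, 0, 0))


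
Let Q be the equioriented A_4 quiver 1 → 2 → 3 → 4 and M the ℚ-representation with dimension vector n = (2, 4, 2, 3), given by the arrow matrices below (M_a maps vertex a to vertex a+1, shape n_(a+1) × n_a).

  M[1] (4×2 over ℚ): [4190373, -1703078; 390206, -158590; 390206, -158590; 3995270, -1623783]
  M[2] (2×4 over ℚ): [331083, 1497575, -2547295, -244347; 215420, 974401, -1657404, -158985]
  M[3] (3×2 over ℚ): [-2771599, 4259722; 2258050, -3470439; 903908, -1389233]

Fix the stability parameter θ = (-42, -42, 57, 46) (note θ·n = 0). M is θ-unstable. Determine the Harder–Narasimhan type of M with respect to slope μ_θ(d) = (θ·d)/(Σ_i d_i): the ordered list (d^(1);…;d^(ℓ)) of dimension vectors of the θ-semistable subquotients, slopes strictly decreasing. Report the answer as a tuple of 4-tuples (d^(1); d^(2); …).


Barcode: M ≅ I[1,4]^2, I[2,2]^2, I[4,4]. HN layers by μ_θ (3 steps, strictly decreasing):
  μ^(1)=103/2; μ^(2)=46; μ^(3)=-42

((0, 0, 2, 2); (0, 0, 0, 1); (2, 4, 0, 0))


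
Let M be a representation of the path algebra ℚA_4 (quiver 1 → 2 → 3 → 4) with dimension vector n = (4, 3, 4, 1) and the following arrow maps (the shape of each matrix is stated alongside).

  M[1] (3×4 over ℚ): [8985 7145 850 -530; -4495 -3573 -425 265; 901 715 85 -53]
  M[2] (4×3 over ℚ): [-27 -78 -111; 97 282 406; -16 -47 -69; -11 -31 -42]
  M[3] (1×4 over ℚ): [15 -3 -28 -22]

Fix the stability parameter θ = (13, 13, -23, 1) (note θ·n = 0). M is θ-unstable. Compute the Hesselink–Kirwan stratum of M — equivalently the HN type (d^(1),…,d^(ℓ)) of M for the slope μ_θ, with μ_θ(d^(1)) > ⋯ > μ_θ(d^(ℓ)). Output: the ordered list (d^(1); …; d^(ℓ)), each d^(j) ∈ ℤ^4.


Interval decomposition of M: I[1,1]^2, I[1,3], I[1,4], I[2,3], I[3,3].
HN type (ℓ=4): μ^(1)=13; μ^(2)=1; μ^(3)=-5; μ^(4)=-23

((2, 0, 0, 0); (2, 2, 2, 1); (0, 1, 1, 0); (0, 0, 1, 0))


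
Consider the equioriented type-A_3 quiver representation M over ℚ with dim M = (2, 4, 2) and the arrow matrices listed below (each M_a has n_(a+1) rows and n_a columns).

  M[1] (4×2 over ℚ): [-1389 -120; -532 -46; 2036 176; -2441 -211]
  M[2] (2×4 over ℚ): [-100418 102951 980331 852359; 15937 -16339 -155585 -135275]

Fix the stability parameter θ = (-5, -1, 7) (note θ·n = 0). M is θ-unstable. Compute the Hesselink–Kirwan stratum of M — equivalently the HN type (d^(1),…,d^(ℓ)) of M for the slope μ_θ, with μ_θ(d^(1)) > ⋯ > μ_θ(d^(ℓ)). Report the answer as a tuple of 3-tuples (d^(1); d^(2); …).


Via rank(M_{q-1}∘⋯∘M_p): M ≅ I[1,3]^2, I[2,2]^2.
μ_θ-semistable layers: μ^(1)=7; μ^(2)=-1; μ^(3)=-5

((0, 0, 2); (0, 4, 0); (2, 0, 0))


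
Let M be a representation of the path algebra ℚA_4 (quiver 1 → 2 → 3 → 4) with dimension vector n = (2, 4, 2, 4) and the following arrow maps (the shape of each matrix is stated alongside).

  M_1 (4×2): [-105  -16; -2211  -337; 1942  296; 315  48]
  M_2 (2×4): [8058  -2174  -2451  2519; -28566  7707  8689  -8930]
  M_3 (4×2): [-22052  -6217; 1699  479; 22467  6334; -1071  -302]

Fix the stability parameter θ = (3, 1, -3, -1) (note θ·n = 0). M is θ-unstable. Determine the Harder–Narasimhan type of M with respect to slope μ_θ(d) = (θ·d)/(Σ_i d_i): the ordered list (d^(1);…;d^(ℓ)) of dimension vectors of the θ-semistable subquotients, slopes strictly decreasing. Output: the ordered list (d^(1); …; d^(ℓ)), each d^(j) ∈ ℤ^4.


Interval decomposition of M: I[1,4]^2, I[2,2]^2, I[4,4]^2.
HN type (ℓ=3): μ^(1)=1; μ^(2)=0; μ^(3)=-1

((0, 2, 0, 0); (2, 2, 2, 2); (0, 0, 0, 2))


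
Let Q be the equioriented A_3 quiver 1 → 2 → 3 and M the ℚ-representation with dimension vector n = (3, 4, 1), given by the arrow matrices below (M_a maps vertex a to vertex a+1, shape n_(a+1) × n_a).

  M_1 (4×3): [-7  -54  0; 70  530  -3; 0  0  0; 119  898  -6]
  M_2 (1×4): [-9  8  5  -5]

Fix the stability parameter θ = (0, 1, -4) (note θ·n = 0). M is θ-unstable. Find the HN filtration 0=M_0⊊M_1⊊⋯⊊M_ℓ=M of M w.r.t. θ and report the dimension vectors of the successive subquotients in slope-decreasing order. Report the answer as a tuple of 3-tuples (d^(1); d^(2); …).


Barcode: M ≅ I[1,1], I[1,2], I[1,3], I[2,2]^2. HN layers by μ_θ (3 steps, strictly decreasing):
  μ^(1)=1; μ^(2)=0; μ^(3)=-1

((0, 3, 0); (2, 0, 0); (1, 1, 1))


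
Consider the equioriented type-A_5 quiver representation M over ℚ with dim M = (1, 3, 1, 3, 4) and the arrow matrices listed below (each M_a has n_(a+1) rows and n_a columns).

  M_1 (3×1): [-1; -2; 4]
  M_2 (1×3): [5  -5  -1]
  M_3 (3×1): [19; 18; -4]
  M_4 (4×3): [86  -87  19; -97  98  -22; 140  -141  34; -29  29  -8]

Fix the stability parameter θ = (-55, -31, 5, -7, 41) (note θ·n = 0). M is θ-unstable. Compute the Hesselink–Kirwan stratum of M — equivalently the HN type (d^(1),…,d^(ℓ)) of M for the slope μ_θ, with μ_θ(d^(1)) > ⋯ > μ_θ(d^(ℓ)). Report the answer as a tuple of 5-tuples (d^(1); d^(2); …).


Interval decomposition of M: I[1,5], I[2,2]^2, I[4,5]^2, I[5,5].
HN type (ℓ=5): μ^(1)=41; μ^(2)=-1; μ^(3)=-7; μ^(4)=-31; μ^(5)=-55

((0, 0, 0, 0, 4); (0, 0, 1, 1, 0); (0, 0, 0, 2, 0); (0, 3, 0, 0, 0); (1, 0, 0, 0, 0))


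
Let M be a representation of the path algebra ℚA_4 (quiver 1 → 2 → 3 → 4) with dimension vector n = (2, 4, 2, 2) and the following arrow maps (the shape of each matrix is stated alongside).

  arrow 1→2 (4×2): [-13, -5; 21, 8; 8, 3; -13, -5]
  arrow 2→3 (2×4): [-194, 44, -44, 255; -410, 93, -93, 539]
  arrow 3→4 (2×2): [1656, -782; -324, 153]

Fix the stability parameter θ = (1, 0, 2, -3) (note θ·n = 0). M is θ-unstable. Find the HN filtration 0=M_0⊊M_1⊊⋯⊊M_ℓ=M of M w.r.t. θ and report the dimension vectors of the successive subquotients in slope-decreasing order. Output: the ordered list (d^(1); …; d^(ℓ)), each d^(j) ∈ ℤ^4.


Barcode: M ≅ I[1,2], I[1,3], I[2,2], I[2,4], I[4,4]. HN layers by μ_θ (5 steps, strictly decreasing):
  μ^(1)=2; μ^(2)=1/2; μ^(3)=0; μ^(4)=-1/3; μ^(5)=-3

((0, 0, 1, 0); (2, 2, 0, 0); (0, 1, 0, 0); (0, 1, 1, 1); (0, 0, 0, 1))


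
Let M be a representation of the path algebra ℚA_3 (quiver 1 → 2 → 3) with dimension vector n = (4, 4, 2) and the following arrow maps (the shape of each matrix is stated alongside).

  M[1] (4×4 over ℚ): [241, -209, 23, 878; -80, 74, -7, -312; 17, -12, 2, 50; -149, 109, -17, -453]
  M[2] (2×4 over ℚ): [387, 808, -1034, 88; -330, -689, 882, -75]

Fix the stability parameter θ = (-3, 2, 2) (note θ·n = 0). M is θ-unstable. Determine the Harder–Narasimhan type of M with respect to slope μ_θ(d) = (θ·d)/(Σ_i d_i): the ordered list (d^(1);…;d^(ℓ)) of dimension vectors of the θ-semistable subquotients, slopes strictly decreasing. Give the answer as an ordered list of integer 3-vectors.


Via rank(M_{q-1}∘⋯∘M_p): M ≅ I[1,2]^2, I[1,3]^2.
μ_θ-semistable layers: μ^(1)=2; μ^(2)=-3

((0, 4, 2); (4, 0, 0))


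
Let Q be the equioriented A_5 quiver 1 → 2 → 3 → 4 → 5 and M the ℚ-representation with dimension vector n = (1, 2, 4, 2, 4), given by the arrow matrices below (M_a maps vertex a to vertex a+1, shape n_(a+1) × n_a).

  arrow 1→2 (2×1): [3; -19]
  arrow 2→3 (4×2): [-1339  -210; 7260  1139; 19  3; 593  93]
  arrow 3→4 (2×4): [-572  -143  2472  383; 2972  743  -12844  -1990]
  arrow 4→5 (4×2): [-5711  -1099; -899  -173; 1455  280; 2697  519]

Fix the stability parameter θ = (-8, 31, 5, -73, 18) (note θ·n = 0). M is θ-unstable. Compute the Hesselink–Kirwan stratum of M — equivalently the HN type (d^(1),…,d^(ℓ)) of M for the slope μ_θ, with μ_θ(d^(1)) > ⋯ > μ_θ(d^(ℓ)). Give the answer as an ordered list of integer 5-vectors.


Barcode: M ≅ I[1,5], I[2,5], I[3,3]^2, I[5,5]^2. HN layers by μ_θ (4 steps, strictly decreasing):
  μ^(1)=18; μ^(2)=5; μ^(3)=-45/4; μ^(4)=-37/3

((0, 0, 0, 0, 4); (0, 0, 2, 0, 0); (1, 1, 1, 1, 0); (0, 1, 1, 1, 0))


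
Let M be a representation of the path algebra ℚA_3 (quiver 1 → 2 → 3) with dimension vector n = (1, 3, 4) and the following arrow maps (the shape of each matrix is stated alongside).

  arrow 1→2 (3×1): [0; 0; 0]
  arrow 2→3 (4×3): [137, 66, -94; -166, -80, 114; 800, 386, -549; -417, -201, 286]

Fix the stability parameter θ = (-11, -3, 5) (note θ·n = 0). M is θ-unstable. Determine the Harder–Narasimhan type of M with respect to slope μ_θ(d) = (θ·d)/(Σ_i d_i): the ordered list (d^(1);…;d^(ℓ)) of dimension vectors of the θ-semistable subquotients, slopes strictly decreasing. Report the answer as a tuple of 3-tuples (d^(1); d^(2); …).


Via rank(M_{q-1}∘⋯∘M_p): M ≅ I[1,1], I[2,3]^3, I[3,3].
μ_θ-semistable layers: μ^(1)=5; μ^(2)=-3; μ^(3)=-11

((0, 0, 4); (0, 3, 0); (1, 0, 0))


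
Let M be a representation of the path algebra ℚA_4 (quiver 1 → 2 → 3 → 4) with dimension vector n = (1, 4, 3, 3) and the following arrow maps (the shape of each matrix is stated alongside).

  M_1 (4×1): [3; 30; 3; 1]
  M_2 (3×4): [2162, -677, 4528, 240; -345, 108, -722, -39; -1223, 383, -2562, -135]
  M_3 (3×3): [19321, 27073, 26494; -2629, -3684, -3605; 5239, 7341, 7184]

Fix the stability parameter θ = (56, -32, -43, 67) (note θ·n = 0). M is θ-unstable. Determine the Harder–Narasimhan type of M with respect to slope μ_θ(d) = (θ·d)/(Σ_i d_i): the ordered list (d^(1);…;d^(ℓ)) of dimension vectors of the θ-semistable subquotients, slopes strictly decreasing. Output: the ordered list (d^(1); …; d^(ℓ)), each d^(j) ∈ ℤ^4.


Barcode: M ≅ I[1,2], I[2,2], I[2,4]^2, I[3,3], I[4,4]. HN layers by μ_θ (5 steps, strictly decreasing):
  μ^(1)=67; μ^(2)=12; μ^(3)=-32; μ^(4)=-75/2; μ^(5)=-43

((0, 0, 0, 3); (1, 1, 0, 0); (0, 1, 0, 0); (0, 2, 2, 0); (0, 0, 1, 0))


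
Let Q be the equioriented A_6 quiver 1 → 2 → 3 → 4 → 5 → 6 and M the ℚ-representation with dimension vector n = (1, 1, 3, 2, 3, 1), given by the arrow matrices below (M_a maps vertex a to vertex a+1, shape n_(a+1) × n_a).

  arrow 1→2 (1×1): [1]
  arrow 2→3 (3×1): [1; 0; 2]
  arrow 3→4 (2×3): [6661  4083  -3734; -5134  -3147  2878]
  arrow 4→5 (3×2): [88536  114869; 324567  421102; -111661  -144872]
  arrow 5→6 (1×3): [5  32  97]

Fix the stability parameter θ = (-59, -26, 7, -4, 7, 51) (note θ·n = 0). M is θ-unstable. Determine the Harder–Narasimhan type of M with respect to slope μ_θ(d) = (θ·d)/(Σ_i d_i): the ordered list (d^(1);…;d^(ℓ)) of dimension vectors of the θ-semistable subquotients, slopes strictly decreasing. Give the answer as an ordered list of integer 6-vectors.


Interval decomposition of M: I[1,6], I[3,3], I[3,5], I[5,5].
HN type (ℓ=5): μ^(1)=51; μ^(2)=7; μ^(3)=3/2; μ^(4)=-26; μ^(5)=-59

((0, 0, 0, 0, 0, 1); (0, 0, 1, 0, 3, 0); (0, 0, 2, 2, 0, 0); (0, 1, 0, 0, 0, 0); (1, 0, 0, 0, 0, 0))


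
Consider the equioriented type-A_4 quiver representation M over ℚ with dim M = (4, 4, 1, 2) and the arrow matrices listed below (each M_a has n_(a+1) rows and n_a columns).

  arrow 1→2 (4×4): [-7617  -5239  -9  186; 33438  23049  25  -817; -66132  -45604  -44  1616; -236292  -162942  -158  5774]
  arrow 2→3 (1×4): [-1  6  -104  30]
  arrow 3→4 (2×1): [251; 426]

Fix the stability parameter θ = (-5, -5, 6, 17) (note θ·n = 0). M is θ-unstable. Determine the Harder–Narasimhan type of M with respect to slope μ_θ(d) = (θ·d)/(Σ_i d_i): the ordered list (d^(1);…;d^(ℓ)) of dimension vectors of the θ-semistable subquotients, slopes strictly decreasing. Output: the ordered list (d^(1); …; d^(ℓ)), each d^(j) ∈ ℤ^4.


Barcode: M ≅ I[1,1]^2, I[1,2], I[1,4], I[2,2]^2, I[4,4]. HN layers by μ_θ (3 steps, strictly decreasing):
  μ^(1)=17; μ^(2)=6; μ^(3)=-5

((0, 0, 0, 2); (0, 0, 1, 0); (4, 4, 0, 0))


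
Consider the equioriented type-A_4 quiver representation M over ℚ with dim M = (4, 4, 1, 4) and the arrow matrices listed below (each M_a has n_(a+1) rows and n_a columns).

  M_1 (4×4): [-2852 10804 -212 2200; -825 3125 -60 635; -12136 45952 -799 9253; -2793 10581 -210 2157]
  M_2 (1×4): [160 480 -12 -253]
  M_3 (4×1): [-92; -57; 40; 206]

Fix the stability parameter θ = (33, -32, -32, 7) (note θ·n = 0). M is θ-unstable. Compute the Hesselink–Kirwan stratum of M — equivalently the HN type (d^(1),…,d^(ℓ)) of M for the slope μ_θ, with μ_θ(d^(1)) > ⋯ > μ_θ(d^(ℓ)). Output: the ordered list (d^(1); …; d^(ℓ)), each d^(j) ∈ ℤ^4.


Barcode: M ≅ I[1,1]^2, I[1,2], I[1,4], I[2,2]^2, I[4,4]^3. HN layers by μ_θ (5 steps, strictly decreasing):
  μ^(1)=33; μ^(2)=7; μ^(3)=1/2; μ^(4)=-31/3; μ^(5)=-32

((2, 0, 0, 0); (0, 0, 0, 4); (1, 1, 0, 0); (1, 1, 1, 0); (0, 2, 0, 0))


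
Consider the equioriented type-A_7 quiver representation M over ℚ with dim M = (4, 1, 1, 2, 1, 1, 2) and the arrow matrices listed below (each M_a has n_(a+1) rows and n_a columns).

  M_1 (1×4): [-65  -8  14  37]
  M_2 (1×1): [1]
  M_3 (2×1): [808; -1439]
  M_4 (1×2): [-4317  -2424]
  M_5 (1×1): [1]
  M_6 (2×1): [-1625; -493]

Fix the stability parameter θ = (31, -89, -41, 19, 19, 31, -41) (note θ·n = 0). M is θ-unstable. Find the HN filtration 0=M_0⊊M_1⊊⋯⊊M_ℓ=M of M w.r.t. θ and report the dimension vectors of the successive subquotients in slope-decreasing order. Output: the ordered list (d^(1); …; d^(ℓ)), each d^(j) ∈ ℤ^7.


Barcode: M ≅ I[1,1]^3, I[1,4], I[4,7], I[7,7]. HN layers by μ_θ (5 steps, strictly decreasing):
  μ^(1)=31; μ^(2)=19; μ^(3)=7; μ^(4)=-33; μ^(5)=-41

((3, 0, 0, 0, 0, 0, 0); (0, 0, 0, 1, 0, 0, 0); (0, 0, 0, 1, 1, 1, 1); (1, 1, 1, 0, 0, 0, 0); (0, 0, 0, 0, 0, 0, 1))


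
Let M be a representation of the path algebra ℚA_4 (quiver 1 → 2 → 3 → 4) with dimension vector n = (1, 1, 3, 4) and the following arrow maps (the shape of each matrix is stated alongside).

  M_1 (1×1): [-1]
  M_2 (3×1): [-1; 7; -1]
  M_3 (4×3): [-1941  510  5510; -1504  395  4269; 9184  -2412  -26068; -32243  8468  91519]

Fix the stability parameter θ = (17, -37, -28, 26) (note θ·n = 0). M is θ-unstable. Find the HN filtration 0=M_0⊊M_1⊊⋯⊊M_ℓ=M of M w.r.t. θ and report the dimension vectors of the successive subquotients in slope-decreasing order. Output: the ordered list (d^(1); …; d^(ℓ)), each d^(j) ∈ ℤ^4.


Via rank(M_{q-1}∘⋯∘M_p): M ≅ I[1,4], I[3,4]^2, I[4,4].
μ_θ-semistable layers: μ^(1)=26; μ^(2)=-16; μ^(3)=-28

((0, 0, 0, 4); (1, 1, 1, 0); (0, 0, 2, 0))


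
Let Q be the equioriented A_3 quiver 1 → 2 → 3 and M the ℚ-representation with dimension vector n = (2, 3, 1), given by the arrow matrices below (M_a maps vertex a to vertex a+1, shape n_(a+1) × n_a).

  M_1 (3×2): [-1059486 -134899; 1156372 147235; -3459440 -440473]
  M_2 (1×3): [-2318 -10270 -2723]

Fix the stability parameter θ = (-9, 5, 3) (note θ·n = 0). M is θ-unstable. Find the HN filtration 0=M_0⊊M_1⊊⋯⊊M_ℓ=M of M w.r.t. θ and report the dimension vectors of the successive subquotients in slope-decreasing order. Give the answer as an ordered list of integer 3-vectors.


Via rank(M_{q-1}∘⋯∘M_p): M ≅ I[1,2], I[1,3], I[2,2].
μ_θ-semistable layers: μ^(1)=5; μ^(2)=4; μ^(3)=-9

((0, 2, 0); (0, 1, 1); (2, 0, 0))


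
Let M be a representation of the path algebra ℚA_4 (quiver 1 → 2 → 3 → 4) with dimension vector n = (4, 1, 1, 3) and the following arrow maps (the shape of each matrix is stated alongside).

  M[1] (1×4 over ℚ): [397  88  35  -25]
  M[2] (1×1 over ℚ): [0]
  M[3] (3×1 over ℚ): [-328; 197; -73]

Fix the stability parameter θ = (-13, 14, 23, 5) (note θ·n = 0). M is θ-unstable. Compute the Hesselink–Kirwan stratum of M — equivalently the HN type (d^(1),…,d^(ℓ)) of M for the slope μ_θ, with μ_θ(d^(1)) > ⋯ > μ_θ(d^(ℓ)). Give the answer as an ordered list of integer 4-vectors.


Via rank(M_{q-1}∘⋯∘M_p): M ≅ I[1,1]^3, I[1,2], I[3,4], I[4,4]^2.
μ_θ-semistable layers: μ^(1)=14; μ^(2)=5; μ^(3)=-13

((0, 1, 1, 1); (0, 0, 0, 2); (4, 0, 0, 0))


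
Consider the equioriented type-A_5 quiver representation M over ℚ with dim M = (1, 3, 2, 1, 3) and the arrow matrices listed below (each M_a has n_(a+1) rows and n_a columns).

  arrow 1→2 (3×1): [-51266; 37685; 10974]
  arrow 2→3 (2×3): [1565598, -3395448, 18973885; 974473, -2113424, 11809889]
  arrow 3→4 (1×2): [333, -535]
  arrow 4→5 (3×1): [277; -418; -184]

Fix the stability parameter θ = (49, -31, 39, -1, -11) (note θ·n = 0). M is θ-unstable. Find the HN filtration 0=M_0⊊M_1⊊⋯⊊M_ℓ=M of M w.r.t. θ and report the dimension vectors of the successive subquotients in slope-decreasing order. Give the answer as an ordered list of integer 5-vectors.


Via rank(M_{q-1}∘⋯∘M_p): M ≅ I[1,5], I[2,2], I[2,3], I[5,5]^2.
μ_θ-semistable layers: μ^(1)=39; μ^(2)=9; μ^(3)=-11; μ^(4)=-31

((0, 0, 1, 0, 0); (1, 1, 1, 1, 1); (0, 0, 0, 0, 2); (0, 2, 0, 0, 0))


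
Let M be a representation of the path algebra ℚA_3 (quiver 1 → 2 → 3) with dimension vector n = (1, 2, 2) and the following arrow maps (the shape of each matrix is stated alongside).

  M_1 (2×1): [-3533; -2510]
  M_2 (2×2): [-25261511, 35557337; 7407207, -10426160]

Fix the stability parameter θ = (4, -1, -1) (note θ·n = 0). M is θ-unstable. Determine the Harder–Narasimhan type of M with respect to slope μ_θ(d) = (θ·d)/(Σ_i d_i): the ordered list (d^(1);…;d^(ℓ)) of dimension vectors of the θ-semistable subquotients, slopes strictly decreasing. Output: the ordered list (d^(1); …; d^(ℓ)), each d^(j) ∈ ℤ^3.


Interval decomposition of M: I[1,3], I[2,3].
HN type (ℓ=2): μ^(1)=2/3; μ^(2)=-1

((1, 1, 1); (0, 1, 1))


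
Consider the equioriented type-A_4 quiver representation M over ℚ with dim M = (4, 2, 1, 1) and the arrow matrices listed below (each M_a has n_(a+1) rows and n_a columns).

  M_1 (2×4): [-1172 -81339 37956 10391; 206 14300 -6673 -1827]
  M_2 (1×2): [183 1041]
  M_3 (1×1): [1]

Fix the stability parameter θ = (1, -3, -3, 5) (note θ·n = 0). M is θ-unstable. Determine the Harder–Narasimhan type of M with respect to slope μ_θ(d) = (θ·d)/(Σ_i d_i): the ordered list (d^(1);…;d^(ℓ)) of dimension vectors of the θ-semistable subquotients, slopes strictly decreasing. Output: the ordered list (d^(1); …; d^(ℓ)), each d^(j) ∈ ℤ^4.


Barcode: M ≅ I[1,1]^2, I[1,2], I[1,4]. HN layers by μ_θ (4 steps, strictly decreasing):
  μ^(1)=5; μ^(2)=1; μ^(3)=-1; μ^(4)=-5/3

((0, 0, 0, 1); (2, 0, 0, 0); (1, 1, 0, 0); (1, 1, 1, 0))


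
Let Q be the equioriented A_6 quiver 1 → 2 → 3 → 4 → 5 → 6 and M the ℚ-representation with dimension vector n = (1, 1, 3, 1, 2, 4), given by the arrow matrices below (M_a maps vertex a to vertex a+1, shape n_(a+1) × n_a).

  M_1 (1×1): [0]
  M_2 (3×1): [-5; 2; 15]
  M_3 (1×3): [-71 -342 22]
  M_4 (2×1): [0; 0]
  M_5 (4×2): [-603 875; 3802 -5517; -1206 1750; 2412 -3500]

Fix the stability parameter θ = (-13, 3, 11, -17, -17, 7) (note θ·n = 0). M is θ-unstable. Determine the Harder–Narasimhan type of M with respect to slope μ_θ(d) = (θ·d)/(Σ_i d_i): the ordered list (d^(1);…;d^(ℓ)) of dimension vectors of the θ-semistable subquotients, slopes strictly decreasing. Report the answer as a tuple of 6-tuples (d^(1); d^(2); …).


Interval decomposition of M: I[1,1], I[2,4], I[3,3]^2, I[5,6]^2, I[6,6]^2.
HN type (ℓ=5): μ^(1)=11; μ^(2)=7; μ^(3)=-1; μ^(4)=-13; μ^(5)=-17

((0, 0, 2, 0, 0, 0); (0, 0, 0, 0, 0, 4); (0, 1, 1, 1, 0, 0); (1, 0, 0, 0, 0, 0); (0, 0, 0, 0, 2, 0))


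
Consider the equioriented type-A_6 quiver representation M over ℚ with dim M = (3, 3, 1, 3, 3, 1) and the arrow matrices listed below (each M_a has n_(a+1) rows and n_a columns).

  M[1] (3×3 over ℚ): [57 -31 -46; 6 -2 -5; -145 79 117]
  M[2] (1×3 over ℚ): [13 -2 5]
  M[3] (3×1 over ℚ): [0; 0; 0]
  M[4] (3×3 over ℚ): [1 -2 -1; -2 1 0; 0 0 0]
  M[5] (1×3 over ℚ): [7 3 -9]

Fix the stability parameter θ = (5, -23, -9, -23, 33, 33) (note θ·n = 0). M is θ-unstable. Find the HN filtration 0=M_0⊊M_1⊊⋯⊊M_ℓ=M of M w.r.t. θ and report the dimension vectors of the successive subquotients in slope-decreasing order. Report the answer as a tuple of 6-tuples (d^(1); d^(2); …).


Via rank(M_{q-1}∘⋯∘M_p): M ≅ I[1,1], I[1,2], I[1,3], I[2,2], I[4,4], I[4,5], I[4,6], I[5,5].
μ_θ-semistable layers: μ^(1)=33; μ^(2)=5; μ^(3)=-9; μ^(4)=-23

((0, 0, 0, 0, 3, 1); (1, 0, 0, 0, 0, 0); (2, 2, 1, 0, 0, 0); (0, 1, 0, 3, 0, 0))


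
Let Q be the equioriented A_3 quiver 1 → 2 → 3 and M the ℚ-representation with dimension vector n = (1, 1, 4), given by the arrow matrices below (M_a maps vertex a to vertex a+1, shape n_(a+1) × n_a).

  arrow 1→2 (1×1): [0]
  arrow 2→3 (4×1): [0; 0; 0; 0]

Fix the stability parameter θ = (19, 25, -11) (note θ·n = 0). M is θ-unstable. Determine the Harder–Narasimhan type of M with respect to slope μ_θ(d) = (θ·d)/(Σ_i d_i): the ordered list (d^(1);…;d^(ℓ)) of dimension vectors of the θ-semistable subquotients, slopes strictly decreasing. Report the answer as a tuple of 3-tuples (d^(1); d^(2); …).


Barcode: M ≅ I[1,1], I[2,2], I[3,3]^4. HN layers by μ_θ (3 steps, strictly decreasing):
  μ^(1)=25; μ^(2)=19; μ^(3)=-11

((0, 1, 0); (1, 0, 0); (0, 0, 4))


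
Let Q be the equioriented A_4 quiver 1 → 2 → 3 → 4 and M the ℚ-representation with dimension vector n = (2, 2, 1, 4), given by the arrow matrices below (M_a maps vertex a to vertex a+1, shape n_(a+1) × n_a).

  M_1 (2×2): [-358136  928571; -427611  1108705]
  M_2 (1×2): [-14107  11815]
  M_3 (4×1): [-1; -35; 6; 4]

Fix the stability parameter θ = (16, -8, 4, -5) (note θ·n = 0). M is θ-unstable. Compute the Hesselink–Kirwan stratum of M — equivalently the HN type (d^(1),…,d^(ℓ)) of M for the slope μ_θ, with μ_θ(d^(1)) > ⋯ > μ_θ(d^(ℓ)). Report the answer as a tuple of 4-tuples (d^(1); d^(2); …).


Barcode: M ≅ I[1,2], I[1,4], I[4,4]^3. HN layers by μ_θ (3 steps, strictly decreasing):
  μ^(1)=4; μ^(2)=7/4; μ^(3)=-5

((1, 1, 0, 0); (1, 1, 1, 1); (0, 0, 0, 3))


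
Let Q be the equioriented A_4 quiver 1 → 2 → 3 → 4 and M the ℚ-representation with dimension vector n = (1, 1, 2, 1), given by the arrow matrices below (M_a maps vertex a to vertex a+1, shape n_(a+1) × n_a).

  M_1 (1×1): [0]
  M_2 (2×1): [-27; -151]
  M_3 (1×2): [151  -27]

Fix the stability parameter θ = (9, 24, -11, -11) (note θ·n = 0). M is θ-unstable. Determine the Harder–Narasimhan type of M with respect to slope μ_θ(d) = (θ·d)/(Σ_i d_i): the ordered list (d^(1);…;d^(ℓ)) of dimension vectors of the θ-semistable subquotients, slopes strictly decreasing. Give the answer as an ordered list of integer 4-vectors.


Interval decomposition of M: I[1,1], I[2,3], I[3,4].
HN type (ℓ=3): μ^(1)=9; μ^(2)=13/2; μ^(3)=-11

((1, 0, 0, 0); (0, 1, 1, 0); (0, 0, 1, 1))
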